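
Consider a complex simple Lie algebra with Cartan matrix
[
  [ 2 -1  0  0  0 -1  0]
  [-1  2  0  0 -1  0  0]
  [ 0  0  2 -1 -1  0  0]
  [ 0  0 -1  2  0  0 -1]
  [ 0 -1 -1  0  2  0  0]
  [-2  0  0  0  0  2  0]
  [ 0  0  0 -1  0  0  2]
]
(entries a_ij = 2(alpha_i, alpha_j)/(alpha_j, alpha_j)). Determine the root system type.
The matrix has rank 7 with 2's on the diagonal. Reading the off-diagonal entries as Dynkin edges (a single edge where a_ij = a_ji = -1; a double or triple edge where a_ij * a_ji = 2 or 3), the diagram is a chain of 7 nodes with a double edge at one end; the terminal node there is the unique long simple root (C_7). One simple-root ordering that puts it in standard form is (alpha_7, alpha_4, alpha_3, alpha_5, alpha_2, alpha_1, alpha_6). So the algebra is type C_7, i.e. sp(14).

C_7 (sp(14))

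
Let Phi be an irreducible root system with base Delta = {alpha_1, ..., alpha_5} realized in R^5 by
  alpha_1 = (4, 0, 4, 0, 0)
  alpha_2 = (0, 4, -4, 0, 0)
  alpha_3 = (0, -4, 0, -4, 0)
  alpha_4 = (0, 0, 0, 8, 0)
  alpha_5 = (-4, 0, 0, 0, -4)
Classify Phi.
type C_5

Compute the Cartan integers a_ij = 2(alpha_i, alpha_j)/(alpha_j, alpha_j); the resulting 5x5 Cartan matrix is
[[2, -1, 0, 0, -1], [-1, 2, -1, 0, 0], [0, -1, 2, -1, 0], [0, 0, -2, 2, 0], [-1, 0, 0, 0, 2]].
The roots have two lengths (squared-length ratio 2:1); the short ones are alpha_{1,2,3,5}. The associated Dynkin diagram is a chain of 5 nodes with a double edge at one end; the terminal node there is the unique long simple root (C_5), so the type is C_5 (the algebra sp(10)).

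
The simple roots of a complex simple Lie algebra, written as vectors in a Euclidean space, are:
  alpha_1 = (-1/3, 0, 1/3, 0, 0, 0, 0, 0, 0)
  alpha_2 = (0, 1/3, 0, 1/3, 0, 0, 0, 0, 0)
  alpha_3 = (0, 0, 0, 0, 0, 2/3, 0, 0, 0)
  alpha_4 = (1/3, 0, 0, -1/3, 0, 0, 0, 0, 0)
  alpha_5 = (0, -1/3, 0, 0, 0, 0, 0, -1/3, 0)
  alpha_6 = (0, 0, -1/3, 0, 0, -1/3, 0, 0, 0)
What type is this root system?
C6

Compute the Cartan integers a_ij = 2(alpha_i, alpha_j)/(alpha_j, alpha_j); the resulting 6x6 Cartan matrix is
[[2, 0, 0, -1, 0, -1], [0, 2, 0, -1, -1, 0], [0, 0, 2, 0, 0, -2], [-1, -1, 0, 2, 0, 0], [0, -1, 0, 0, 2, 0], [-1, 0, -1, 0, 0, 2]].
The roots have two lengths (squared-length ratio 2:1); the short ones are alpha_{1,2,4,5,6}. The associated Dynkin diagram is a chain of 6 nodes with a double edge at one end; the terminal node there is the unique long simple root (C_6), so the type is C_6 (the algebra sp(12)).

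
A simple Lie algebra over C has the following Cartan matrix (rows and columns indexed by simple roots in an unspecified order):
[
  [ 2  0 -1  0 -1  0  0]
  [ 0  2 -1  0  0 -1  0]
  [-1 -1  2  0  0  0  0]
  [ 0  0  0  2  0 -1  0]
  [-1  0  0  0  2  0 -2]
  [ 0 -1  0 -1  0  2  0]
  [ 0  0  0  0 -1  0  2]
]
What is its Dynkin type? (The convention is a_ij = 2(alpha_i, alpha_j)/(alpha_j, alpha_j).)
B_7 (so(15))

The matrix has rank 7 with 2's on the diagonal. Reading the off-diagonal entries as Dynkin edges (a single edge where a_ij = a_ji = -1; a double or triple edge where a_ij * a_ji = 2 or 3), the diagram is a chain of 7 nodes with a double edge at one end; the terminal node there is the unique short simple root (B_7). One simple-root ordering that puts it in standard form is (alpha_4, alpha_6, alpha_2, alpha_3, alpha_1, alpha_5, alpha_7). So the algebra is type B_7, i.e. so(15).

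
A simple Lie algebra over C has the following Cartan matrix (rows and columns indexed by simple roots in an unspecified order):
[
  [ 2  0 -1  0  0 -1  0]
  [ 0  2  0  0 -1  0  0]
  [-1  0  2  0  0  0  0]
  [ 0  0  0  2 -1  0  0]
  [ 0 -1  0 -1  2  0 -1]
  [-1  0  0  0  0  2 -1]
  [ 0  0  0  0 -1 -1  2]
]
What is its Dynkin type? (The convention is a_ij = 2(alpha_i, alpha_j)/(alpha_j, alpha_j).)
The matrix has rank 7 with 2's on the diagonal. Reading the off-diagonal entries as Dynkin edges (a single edge where a_ij = a_ji = -1; a double or triple edge where a_ij * a_ji = 2 or 3), the diagram is a chain of 5 nodes with a fork of two nodes at one end (D_7). One simple-root ordering that puts it in standard form is (alpha_3, alpha_1, alpha_6, alpha_7, alpha_5, alpha_2, alpha_4). So the algebra is type D_7, i.e. so(14).

D7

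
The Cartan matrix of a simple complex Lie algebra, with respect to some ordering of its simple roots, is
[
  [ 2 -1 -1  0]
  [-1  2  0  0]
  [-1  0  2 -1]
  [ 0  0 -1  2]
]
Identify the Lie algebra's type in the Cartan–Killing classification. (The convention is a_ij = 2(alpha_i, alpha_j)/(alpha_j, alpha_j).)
The matrix has rank 4 with 2's on the diagonal. Reading the off-diagonal entries as Dynkin edges (a single edge where a_ij = a_ji = -1; a double or triple edge where a_ij * a_ji = 2 or 3), the diagram is a chain of 4 nodes with single edges (A_4). One simple-root ordering that puts it in standard form is (alpha_4, alpha_3, alpha_1, alpha_2). So the algebra is type A_4, i.e. sl(5).

type A_4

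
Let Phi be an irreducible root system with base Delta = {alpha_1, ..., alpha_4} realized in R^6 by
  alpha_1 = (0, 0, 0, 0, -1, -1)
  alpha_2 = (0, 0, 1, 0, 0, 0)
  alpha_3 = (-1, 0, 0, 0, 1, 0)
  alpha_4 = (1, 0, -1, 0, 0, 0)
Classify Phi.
B_4

Compute the Cartan integers a_ij = 2(alpha_i, alpha_j)/(alpha_j, alpha_j); the resulting 4x4 Cartan matrix is
[[2, 0, -1, 0], [0, 2, 0, -1], [-1, 0, 2, -1], [0, -2, -1, 2]].
The roots have two lengths (squared-length ratio 2:1); the short ones are alpha_{2}. The associated Dynkin diagram is a chain of 4 nodes with a double edge at one end; the terminal node there is the unique short simple root (B_4), so the type is B_4 (the algebra so(9)).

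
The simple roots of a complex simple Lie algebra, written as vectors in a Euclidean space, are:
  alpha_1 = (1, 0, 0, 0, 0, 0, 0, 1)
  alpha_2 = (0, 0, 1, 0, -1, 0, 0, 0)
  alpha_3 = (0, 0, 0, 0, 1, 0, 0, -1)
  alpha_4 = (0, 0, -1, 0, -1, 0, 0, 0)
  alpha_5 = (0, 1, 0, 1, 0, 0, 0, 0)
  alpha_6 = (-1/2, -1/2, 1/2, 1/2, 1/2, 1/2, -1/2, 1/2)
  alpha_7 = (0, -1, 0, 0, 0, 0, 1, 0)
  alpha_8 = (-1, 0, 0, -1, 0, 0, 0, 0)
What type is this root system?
type E_8

Compute the Cartan integers a_ij = 2(alpha_i, alpha_j)/(alpha_j, alpha_j); the resulting 8x8 Cartan matrix is
[[2, 0, -1, 0, 0, 0, 0, -1], [0, 2, -1, 0, 0, 0, 0, 0], [-1, -1, 2, -1, 0, 0, 0, 0], [0, 0, -1, 2, 0, -1, 0, 0], [0, 0, 0, 0, 2, 0, -1, -1], [0, 0, 0, -1, 0, 2, 0, 0], [0, 0, 0, 0, -1, 0, 2, 0], [-1, 0, 0, 0, -1, 0, 0, 2]].
All simple roots have the same length, so the diagram is simply laced. The associated Dynkin diagram is a chain of 7 nodes with one extra node attached to the third node from one end (E_8), so the type is E_8.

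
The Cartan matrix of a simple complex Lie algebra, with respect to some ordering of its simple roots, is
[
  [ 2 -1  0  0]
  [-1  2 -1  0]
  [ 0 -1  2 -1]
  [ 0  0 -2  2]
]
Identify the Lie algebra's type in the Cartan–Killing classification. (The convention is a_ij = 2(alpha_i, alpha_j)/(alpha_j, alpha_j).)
C4

The matrix has rank 4 with 2's on the diagonal. Reading the off-diagonal entries as Dynkin edges (a single edge where a_ij = a_ji = -1; a double or triple edge where a_ij * a_ji = 2 or 3), the diagram is a chain of 4 nodes with a double edge at one end; the terminal node there is the unique long simple root (C_4). One simple-root ordering that puts it in standard form is (alpha_1, alpha_2, alpha_3, alpha_4). So the algebra is type C_4, i.e. sp(8).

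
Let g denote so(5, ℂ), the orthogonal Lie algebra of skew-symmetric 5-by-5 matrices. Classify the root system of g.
This is so(5) with 5 odd, which has dimension 5(5-1)/2 = 10 and rank (5-1)/2 = 2. In the classification of classical Lie algebras, the orthogonal algebra so(2n+1) in an odd number of variables has type B_n; here n = 2, so the Dynkin diagram is a chain of 2 nodes with a double edge at one end; the terminal node there is the unique short simple root (B_2). Hence the type is B_2.

B_2 (so(5))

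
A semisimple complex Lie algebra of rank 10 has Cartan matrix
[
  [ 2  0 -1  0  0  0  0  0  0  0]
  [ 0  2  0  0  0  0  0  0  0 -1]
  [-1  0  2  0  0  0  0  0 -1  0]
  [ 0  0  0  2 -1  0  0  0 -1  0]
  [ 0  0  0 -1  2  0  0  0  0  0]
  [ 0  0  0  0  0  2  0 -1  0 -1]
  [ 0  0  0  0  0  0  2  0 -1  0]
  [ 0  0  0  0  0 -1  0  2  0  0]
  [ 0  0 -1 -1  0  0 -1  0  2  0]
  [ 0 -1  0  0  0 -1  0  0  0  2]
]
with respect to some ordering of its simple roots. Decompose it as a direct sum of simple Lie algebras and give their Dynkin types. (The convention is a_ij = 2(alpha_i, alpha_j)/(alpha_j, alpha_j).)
A4 ⊕ E6

The diagram associated to this matrix has two connected components: the simple roots {alpha_2, alpha_6, alpha_8, alpha_10} form a chain of 4 nodes with single edges (A_4), and {alpha_1, alpha_3, alpha_4, alpha_5, alpha_7, alpha_9} form a chain of 5 nodes with one extra node attached to the third node from one end (E_6). A semisimple Lie algebra decomposes uniquely as the direct sum of simple ideals, one per connected component of its Dynkin diagram, so g ≅ A_4 ⊕ E_6 (dimension 24 + 78 = 102).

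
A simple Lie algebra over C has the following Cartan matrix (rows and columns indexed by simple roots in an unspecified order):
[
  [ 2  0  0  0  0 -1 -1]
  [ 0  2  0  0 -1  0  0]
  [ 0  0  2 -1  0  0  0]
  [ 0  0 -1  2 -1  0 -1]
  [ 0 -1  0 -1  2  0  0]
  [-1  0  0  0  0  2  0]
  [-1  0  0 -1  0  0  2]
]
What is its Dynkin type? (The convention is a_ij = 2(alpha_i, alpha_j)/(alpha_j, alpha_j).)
The matrix has rank 7 with 2's on the diagonal. Reading the off-diagonal entries as Dynkin edges (a single edge where a_ij = a_ji = -1; a double or triple edge where a_ij * a_ji = 2 or 3), the diagram is a chain of 6 nodes with one extra node attached to the third node from one end (E_7). One simple-root ordering that puts it in standard form is (alpha_2, alpha_3, alpha_5, alpha_4, alpha_7, alpha_1, alpha_6). So the algebra is type E_7.

E_7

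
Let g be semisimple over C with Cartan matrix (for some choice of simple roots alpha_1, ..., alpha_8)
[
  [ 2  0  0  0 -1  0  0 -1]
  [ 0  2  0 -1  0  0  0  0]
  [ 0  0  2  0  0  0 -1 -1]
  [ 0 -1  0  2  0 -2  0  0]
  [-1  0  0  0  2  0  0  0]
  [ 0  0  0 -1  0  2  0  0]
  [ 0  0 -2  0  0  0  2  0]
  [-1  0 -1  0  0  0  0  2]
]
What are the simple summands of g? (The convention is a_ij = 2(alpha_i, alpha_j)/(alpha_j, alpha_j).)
The diagram associated to this matrix has two connected components: the simple roots {alpha_2, alpha_4, alpha_6} form a chain of 3 nodes with a double edge at one end; the terminal node there is the unique short simple root (B_3), and {alpha_1, alpha_3, alpha_5, alpha_7, alpha_8} form a chain of 5 nodes with a double edge at one end; the terminal node there is the unique long simple root (C_5). A semisimple Lie algebra decomposes uniquely as the direct sum of simple ideals, one per connected component of its Dynkin diagram, so g ≅ B_3 ⊕ C_5 (dimension 21 + 55 = 76).

B_3 ⊕ C_5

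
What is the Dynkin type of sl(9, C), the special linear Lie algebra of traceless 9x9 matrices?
A_8 (sl(9))

This is sl(9), which has dimension 9^2 - 1 = 80 and rank 9 - 1 = 8 (a Cartan subalgebra is the diagonal traceless matrices). In the classification of classical Lie algebras, the special linear algebra sl(n+1) has type A_n; here n = 8, so the Dynkin diagram is a chain of 8 nodes with single edges (A_8). Hence the type is A_8.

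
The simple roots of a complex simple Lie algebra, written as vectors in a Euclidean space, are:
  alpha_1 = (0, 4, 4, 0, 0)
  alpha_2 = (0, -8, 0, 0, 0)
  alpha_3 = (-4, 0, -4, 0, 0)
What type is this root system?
C_3 (sp(6))

Compute the Cartan integers a_ij = 2(alpha_i, alpha_j)/(alpha_j, alpha_j); the resulting 3x3 Cartan matrix is
[[2, -1, -1], [-2, 2, 0], [-1, 0, 2]].
The roots have two lengths (squared-length ratio 2:1); the short ones are alpha_{1,3}. The associated Dynkin diagram is a chain of 3 nodes with a double edge at one end; the terminal node there is the unique long simple root (C_3), so the type is C_3 (the algebra sp(6)).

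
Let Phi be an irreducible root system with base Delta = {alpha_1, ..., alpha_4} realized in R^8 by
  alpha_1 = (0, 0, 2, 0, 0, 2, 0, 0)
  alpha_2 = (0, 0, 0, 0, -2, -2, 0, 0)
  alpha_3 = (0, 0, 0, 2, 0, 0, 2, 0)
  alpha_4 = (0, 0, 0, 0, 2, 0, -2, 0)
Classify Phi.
Compute the Cartan integers a_ij = 2(alpha_i, alpha_j)/(alpha_j, alpha_j); the resulting 4x4 Cartan matrix is
[[2, -1, 0, 0], [-1, 2, 0, -1], [0, 0, 2, -1], [0, -1, -1, 2]].
All simple roots have the same length, so the diagram is simply laced. The associated Dynkin diagram is a chain of 4 nodes with single edges (A_4), so the type is A_4 (the algebra sl(5)).

A_4 (sl(5))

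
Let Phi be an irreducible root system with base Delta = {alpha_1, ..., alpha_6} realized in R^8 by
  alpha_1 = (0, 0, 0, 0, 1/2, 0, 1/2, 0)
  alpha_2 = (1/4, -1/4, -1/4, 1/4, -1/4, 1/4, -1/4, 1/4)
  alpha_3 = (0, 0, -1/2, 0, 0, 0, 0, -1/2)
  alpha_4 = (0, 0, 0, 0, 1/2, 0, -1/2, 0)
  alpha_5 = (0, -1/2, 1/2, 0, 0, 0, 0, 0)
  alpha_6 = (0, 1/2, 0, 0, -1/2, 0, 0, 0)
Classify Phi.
Compute the Cartan integers a_ij = 2(alpha_i, alpha_j)/(alpha_j, alpha_j); the resulting 6x6 Cartan matrix is
[[2, -1, 0, 0, 0, -1], [-1, 2, 0, 0, 0, 0], [0, 0, 2, 0, -1, 0], [0, 0, 0, 2, 0, -1], [0, 0, -1, 0, 2, -1], [-1, 0, 0, -1, -1, 2]].
All simple roots have the same length, so the diagram is simply laced. The associated Dynkin diagram is a chain of 5 nodes with one extra node attached to the third node from one end (E_6), so the type is E_6.

E_6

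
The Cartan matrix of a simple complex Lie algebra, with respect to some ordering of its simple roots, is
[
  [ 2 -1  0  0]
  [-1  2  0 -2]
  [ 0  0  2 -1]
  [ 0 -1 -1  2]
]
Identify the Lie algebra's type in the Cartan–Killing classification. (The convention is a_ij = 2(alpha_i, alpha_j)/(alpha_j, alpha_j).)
F4

The matrix has rank 4 with 2's on the diagonal. Reading the off-diagonal entries as Dynkin edges (a single edge where a_ij = a_ji = -1; a double or triple edge where a_ij * a_ji = 2 or 3), the diagram is a chain of 4 nodes with a double edge between the middle two (F_4). One simple-root ordering that puts it in standard form is (alpha_1, alpha_2, alpha_4, alpha_3). So the algebra is type F_4.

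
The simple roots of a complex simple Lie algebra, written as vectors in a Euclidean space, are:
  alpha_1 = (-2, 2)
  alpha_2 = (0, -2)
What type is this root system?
Compute the Cartan integers a_ij = 2(alpha_i, alpha_j)/(alpha_j, alpha_j); the resulting 2x2 Cartan matrix is
[[2, -2], [-1, 2]].
The roots have two lengths (squared-length ratio 2:1); the short ones are alpha_{2}. The associated Dynkin diagram is a chain of 2 nodes with a double edge at one end; the terminal node there is the unique short simple root (B_2), so the type is B_2 (the algebra so(5)).

B_2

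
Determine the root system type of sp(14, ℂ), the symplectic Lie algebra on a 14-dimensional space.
This is sp(14), which has dimension 14(14+1)/2 = 105 and rank 14/2 = 7. In the classification of classical Lie algebras, the symplectic algebra sp(2n) has type C_n; here n = 7, so the Dynkin diagram is a chain of 7 nodes with a double edge at one end; the terminal node there is the unique long simple root (C_7). Hence the type is C_7.

type C_7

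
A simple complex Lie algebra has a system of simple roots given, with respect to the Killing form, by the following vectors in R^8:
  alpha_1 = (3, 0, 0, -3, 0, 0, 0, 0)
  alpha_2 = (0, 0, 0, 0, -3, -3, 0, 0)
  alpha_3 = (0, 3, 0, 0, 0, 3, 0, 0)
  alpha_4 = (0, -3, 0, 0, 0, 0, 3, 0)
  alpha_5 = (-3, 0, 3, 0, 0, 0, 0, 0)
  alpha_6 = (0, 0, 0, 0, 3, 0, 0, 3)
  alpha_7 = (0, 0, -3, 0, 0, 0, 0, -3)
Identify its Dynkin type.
A7

Compute the Cartan integers a_ij = 2(alpha_i, alpha_j)/(alpha_j, alpha_j); the resulting 7x7 Cartan matrix is
[[2, 0, 0, 0, -1, 0, 0], [0, 2, -1, 0, 0, -1, 0], [0, -1, 2, -1, 0, 0, 0], [0, 0, -1, 2, 0, 0, 0], [-1, 0, 0, 0, 2, 0, -1], [0, -1, 0, 0, 0, 2, -1], [0, 0, 0, 0, -1, -1, 2]].
All simple roots have the same length, so the diagram is simply laced. The associated Dynkin diagram is a chain of 7 nodes with single edges (A_7), so the type is A_7 (the algebra sl(8)).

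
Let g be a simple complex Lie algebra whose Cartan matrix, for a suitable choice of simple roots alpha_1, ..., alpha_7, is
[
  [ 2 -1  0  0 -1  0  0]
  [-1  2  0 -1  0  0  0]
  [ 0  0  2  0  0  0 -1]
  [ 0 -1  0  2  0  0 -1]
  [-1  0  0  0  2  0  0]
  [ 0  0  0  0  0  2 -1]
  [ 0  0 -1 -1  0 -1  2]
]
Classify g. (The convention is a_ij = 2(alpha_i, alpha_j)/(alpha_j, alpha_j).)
The matrix has rank 7 with 2's on the diagonal. Reading the off-diagonal entries as Dynkin edges (a single edge where a_ij = a_ji = -1; a double or triple edge where a_ij * a_ji = 2 or 3), the diagram is a chain of 5 nodes with a fork of two nodes at one end (D_7). One simple-root ordering that puts it in standard form is (alpha_5, alpha_1, alpha_2, alpha_4, alpha_7, alpha_6, alpha_3). So the algebra is type D_7, i.e. so(14).

D_7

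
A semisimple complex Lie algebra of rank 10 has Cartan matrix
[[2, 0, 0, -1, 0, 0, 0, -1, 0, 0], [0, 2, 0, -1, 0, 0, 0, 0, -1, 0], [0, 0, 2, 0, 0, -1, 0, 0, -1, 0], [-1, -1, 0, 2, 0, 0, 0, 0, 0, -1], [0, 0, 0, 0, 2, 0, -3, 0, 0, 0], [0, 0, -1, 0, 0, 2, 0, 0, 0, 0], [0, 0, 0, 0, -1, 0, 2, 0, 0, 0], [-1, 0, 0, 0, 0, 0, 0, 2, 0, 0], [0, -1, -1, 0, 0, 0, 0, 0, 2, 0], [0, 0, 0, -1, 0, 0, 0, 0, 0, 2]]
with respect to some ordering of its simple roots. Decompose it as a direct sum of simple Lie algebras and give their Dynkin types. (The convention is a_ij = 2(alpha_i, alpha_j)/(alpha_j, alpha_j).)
E8 + G2

The diagram associated to this matrix has two connected components: the simple roots {alpha_1, alpha_2, alpha_3, alpha_4, alpha_6, alpha_8, alpha_9, alpha_10} form a chain of 7 nodes with one extra node attached to the third node from one end (E_8), and {alpha_5, alpha_7} form two nodes joined by a triple edge (G_2). A semisimple Lie algebra decomposes uniquely as the direct sum of simple ideals, one per connected component of its Dynkin diagram, so g ≅ E_8 ⊕ G_2 (dimension 248 + 14 = 262).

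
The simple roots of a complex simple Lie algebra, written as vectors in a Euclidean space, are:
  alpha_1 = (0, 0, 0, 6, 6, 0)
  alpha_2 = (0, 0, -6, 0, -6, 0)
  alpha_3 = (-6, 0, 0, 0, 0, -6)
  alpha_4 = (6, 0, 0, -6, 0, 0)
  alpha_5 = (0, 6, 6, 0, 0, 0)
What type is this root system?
A_5 (sl(6))

Compute the Cartan integers a_ij = 2(alpha_i, alpha_j)/(alpha_j, alpha_j); the resulting 5x5 Cartan matrix is
[[2, -1, 0, -1, 0], [-1, 2, 0, 0, -1], [0, 0, 2, -1, 0], [-1, 0, -1, 2, 0], [0, -1, 0, 0, 2]].
All simple roots have the same length, so the diagram is simply laced. The associated Dynkin diagram is a chain of 5 nodes with single edges (A_5), so the type is A_5 (the algebra sl(6)).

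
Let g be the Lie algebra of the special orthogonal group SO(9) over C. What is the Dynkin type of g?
B_4 (so(9))

This is so(9) with 9 odd, which has dimension 9(9-1)/2 = 36 and rank (9-1)/2 = 4. In the classification of classical Lie algebras, the orthogonal algebra so(2n+1) in an odd number of variables has type B_n; here n = 4, so the Dynkin diagram is a chain of 4 nodes with a double edge at one end; the terminal node there is the unique short simple root (B_4). Hence the type is B_4.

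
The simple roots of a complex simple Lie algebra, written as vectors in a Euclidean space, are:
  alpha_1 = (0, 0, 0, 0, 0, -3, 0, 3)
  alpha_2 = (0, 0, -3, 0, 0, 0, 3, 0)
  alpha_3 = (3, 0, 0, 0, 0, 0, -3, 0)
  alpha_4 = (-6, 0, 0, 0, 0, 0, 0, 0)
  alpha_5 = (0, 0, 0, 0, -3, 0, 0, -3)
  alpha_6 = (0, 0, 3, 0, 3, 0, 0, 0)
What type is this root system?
Compute the Cartan integers a_ij = 2(alpha_i, alpha_j)/(alpha_j, alpha_j); the resulting 6x6 Cartan matrix is
[[2, 0, 0, 0, -1, 0], [0, 2, -1, 0, 0, -1], [0, -1, 2, -1, 0, 0], [0, 0, -2, 2, 0, 0], [-1, 0, 0, 0, 2, -1], [0, -1, 0, 0, -1, 2]].
The roots have two lengths (squared-length ratio 2:1); the short ones are alpha_{1,2,3,5,6}. The associated Dynkin diagram is a chain of 6 nodes with a double edge at one end; the terminal node there is the unique long simple root (C_6), so the type is C_6 (the algebra sp(12)).

type C_6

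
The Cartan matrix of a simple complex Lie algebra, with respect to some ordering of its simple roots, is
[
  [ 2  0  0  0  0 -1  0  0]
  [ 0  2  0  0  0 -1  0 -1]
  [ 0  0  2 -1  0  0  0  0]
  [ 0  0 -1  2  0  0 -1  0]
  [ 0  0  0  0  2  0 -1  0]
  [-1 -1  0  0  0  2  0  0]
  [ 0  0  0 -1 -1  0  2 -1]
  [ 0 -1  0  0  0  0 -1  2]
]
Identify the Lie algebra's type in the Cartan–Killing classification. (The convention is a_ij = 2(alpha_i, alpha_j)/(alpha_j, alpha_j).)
The matrix has rank 8 with 2's on the diagonal. Reading the off-diagonal entries as Dynkin edges (a single edge where a_ij = a_ji = -1; a double or triple edge where a_ij * a_ji = 2 or 3), the diagram is a chain of 7 nodes with one extra node attached to the third node from one end (E_8). One simple-root ordering that puts it in standard form is (alpha_3, alpha_5, alpha_4, alpha_7, alpha_8, alpha_2, alpha_6, alpha_1). So the algebra is type E_8.

E_8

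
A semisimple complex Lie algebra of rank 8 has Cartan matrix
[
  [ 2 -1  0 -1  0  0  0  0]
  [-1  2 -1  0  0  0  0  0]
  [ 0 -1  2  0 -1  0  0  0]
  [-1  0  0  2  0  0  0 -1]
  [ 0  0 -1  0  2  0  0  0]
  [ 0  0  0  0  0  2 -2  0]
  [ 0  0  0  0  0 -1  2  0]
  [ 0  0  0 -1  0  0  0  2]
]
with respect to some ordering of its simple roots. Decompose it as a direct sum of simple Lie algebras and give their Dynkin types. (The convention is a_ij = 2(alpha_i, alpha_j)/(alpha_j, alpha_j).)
A_6 (sl(7)) + B_2 (so(5))

The diagram associated to this matrix has two connected components: the simple roots {alpha_1, alpha_2, alpha_3, alpha_4, alpha_5, alpha_8} form a chain of 6 nodes with single edges (A_6), and {alpha_6, alpha_7} form a chain of 2 nodes with a double edge at one end; the terminal node there is the unique short simple root (B_2). A semisimple Lie algebra decomposes uniquely as the direct sum of simple ideals, one per connected component of its Dynkin diagram, so g ≅ A_6 ⊕ B_2 (dimension 48 + 10 = 58).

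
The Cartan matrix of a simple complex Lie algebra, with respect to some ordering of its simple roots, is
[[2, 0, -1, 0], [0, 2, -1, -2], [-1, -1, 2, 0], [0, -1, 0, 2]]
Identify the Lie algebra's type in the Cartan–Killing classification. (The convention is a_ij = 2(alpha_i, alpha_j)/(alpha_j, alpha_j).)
B_4 (so(9))

The matrix has rank 4 with 2's on the diagonal. Reading the off-diagonal entries as Dynkin edges (a single edge where a_ij = a_ji = -1; a double or triple edge where a_ij * a_ji = 2 or 3), the diagram is a chain of 4 nodes with a double edge at one end; the terminal node there is the unique short simple root (B_4). One simple-root ordering that puts it in standard form is (alpha_1, alpha_3, alpha_2, alpha_4). So the algebra is type B_4, i.e. so(9).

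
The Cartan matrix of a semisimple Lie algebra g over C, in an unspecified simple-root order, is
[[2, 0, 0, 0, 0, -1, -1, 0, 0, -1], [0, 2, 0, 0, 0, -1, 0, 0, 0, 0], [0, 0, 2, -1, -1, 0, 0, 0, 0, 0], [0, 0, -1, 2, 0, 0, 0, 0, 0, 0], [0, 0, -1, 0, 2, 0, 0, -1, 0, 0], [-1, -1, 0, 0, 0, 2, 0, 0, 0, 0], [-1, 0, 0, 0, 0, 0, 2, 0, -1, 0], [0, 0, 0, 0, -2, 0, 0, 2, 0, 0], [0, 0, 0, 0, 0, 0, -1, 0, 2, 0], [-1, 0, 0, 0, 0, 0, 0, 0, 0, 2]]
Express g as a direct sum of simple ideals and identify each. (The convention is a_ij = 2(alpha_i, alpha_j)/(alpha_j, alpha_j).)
C_4 + E_6

The diagram associated to this matrix has two connected components: the simple roots {alpha_3, alpha_4, alpha_5, alpha_8} form a chain of 4 nodes with a double edge at one end; the terminal node there is the unique long simple root (C_4), and {alpha_1, alpha_2, alpha_6, alpha_7, alpha_9, alpha_10} form a chain of 5 nodes with one extra node attached to the third node from one end (E_6). A semisimple Lie algebra decomposes uniquely as the direct sum of simple ideals, one per connected component of its Dynkin diagram, so g ≅ C_4 ⊕ E_6 (dimension 36 + 78 = 114).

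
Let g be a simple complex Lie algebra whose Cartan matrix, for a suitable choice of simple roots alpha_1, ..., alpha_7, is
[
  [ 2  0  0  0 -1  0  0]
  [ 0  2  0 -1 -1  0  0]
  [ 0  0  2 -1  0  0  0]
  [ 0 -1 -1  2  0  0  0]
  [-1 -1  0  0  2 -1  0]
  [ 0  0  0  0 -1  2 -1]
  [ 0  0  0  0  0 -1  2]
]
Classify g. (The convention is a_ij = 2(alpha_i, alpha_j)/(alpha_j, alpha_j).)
The matrix has rank 7 with 2's on the diagonal. Reading the off-diagonal entries as Dynkin edges (a single edge where a_ij = a_ji = -1; a double or triple edge where a_ij * a_ji = 2 or 3), the diagram is a chain of 6 nodes with one extra node attached to the third node from one end (E_7). One simple-root ordering that puts it in standard form is (alpha_7, alpha_1, alpha_6, alpha_5, alpha_2, alpha_4, alpha_3). So the algebra is type E_7.

E7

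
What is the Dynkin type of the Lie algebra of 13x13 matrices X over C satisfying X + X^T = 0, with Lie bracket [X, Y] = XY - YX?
B6

This is so(13) with 13 odd, which has dimension 13(13-1)/2 = 78 and rank (13-1)/2 = 6. In the classification of classical Lie algebras, the orthogonal algebra so(2n+1) in an odd number of variables has type B_n; here n = 6, so the Dynkin diagram is a chain of 6 nodes with a double edge at one end; the terminal node there is the unique short simple root (B_6). Hence the type is B_6.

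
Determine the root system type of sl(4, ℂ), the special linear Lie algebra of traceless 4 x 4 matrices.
This is sl(4), which has dimension 4^2 - 1 = 15 and rank 4 - 1 = 3 (a Cartan subalgebra is the diagonal traceless matrices). In the classification of classical Lie algebras, the special linear algebra sl(n+1) has type A_n; here n = 3, so the Dynkin diagram is a chain of 3 nodes with single edges (A_3). Hence the type is A_3.

A3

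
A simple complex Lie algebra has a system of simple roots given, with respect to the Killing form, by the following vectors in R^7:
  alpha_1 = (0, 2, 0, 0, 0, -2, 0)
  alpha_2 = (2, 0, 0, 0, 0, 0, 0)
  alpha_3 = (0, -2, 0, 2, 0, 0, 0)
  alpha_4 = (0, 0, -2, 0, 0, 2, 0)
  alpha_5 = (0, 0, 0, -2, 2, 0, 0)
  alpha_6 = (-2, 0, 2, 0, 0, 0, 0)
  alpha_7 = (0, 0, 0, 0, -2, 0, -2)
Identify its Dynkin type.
Compute the Cartan integers a_ij = 2(alpha_i, alpha_j)/(alpha_j, alpha_j); the resulting 7x7 Cartan matrix is
[[2, 0, -1, -1, 0, 0, 0], [0, 2, 0, 0, 0, -1, 0], [-1, 0, 2, 0, -1, 0, 0], [-1, 0, 0, 2, 0, -1, 0], [0, 0, -1, 0, 2, 0, -1], [0, -2, 0, -1, 0, 2, 0], [0, 0, 0, 0, -1, 0, 2]].
The roots have two lengths (squared-length ratio 2:1); the short ones are alpha_{2}. The associated Dynkin diagram is a chain of 7 nodes with a double edge at one end; the terminal node there is the unique short simple root (B_7), so the type is B_7 (the algebra so(15)).

type B_7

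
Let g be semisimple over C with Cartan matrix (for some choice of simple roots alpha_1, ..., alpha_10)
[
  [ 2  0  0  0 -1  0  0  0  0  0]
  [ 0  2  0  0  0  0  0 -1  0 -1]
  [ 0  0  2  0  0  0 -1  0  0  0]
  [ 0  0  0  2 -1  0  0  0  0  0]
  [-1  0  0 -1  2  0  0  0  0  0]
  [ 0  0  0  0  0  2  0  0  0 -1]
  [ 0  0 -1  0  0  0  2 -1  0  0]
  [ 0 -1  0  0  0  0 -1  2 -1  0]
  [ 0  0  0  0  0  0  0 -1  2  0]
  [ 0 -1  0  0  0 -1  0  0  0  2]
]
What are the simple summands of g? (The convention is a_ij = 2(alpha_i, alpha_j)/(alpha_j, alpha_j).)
type A_3 + type E_7

The diagram associated to this matrix has two connected components: the simple roots {alpha_1, alpha_4, alpha_5} form a chain of 3 nodes with single edges (A_3), and {alpha_2, alpha_3, alpha_6, alpha_7, alpha_8, alpha_9, alpha_10} form a chain of 6 nodes with one extra node attached to the third node from one end (E_7). A semisimple Lie algebra decomposes uniquely as the direct sum of simple ideals, one per connected component of its Dynkin diagram, so g ≅ A_3 ⊕ E_7 (dimension 15 + 133 = 148).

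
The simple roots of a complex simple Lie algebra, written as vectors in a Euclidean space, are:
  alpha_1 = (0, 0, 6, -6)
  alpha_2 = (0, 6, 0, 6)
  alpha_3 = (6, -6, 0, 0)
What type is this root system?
A_3 (sl(4))

Compute the Cartan integers a_ij = 2(alpha_i, alpha_j)/(alpha_j, alpha_j); the resulting 3x3 Cartan matrix is
[[2, -1, 0], [-1, 2, -1], [0, -1, 2]].
All simple roots have the same length, so the diagram is simply laced. The associated Dynkin diagram is a chain of 3 nodes with single edges (A_3), so the type is A_3 (the algebra sl(4)).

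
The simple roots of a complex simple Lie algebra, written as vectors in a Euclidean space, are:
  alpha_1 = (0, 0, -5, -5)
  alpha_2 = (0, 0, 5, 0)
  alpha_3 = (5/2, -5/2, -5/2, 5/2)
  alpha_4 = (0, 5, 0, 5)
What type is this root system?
Compute the Cartan integers a_ij = 2(alpha_i, alpha_j)/(alpha_j, alpha_j); the resulting 4x4 Cartan matrix is
[[2, -2, 0, -1], [-1, 2, -1, 0], [0, -1, 2, 0], [-1, 0, 0, 2]].
The roots have two lengths (squared-length ratio 2:1); the short ones are alpha_{2,3}. The associated Dynkin diagram is a chain of 4 nodes with a double edge between the middle two (F_4), so the type is F_4.

F_4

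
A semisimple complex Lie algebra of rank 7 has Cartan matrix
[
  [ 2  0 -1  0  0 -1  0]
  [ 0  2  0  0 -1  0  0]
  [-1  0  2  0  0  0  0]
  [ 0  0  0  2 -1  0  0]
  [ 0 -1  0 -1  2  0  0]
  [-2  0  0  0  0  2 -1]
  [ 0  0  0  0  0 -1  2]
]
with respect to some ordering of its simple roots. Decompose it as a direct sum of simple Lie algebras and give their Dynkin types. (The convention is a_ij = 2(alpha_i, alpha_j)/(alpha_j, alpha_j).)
The diagram associated to this matrix has two connected components: the simple roots {alpha_2, alpha_4, alpha_5} form a chain of 3 nodes with single edges (A_3), and {alpha_1, alpha_3, alpha_6, alpha_7} form a chain of 4 nodes with a double edge between the middle two (F_4). A semisimple Lie algebra decomposes uniquely as the direct sum of simple ideals, one per connected component of its Dynkin diagram, so g ≅ A_3 ⊕ F_4 (dimension 15 + 52 = 67).

type A_3 + type F_4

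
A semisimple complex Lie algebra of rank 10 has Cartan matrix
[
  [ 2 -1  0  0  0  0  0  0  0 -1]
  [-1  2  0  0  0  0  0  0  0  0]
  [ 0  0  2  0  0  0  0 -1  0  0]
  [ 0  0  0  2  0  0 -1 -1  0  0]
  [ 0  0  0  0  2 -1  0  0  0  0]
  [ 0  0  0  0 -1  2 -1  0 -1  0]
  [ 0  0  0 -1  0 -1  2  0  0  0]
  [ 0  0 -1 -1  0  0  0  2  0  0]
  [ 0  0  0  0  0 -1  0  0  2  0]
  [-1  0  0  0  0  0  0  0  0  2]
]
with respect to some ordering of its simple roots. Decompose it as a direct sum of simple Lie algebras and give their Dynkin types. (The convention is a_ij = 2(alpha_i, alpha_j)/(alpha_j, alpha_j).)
The diagram associated to this matrix has two connected components: the simple roots {alpha_1, alpha_2, alpha_10} form a chain of 3 nodes with single edges (A_3), and {alpha_3, alpha_4, alpha_5, alpha_6, alpha_7, alpha_8, alpha_9} form a chain of 5 nodes with a fork of two nodes at one end (D_7). A semisimple Lie algebra decomposes uniquely as the direct sum of simple ideals, one per connected component of its Dynkin diagram, so g ≅ A_3 ⊕ D_7 (dimension 15 + 91 = 106).

A_3 (sl(4)) + D_7 (so(14))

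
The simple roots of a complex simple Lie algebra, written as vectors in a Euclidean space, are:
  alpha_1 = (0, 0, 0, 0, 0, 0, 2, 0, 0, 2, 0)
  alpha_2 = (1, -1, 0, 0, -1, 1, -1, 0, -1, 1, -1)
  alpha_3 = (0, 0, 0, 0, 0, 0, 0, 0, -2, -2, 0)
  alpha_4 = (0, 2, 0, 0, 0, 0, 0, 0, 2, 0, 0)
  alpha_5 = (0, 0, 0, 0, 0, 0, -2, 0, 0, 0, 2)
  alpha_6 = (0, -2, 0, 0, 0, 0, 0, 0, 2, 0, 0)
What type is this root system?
Compute the Cartan integers a_ij = 2(alpha_i, alpha_j)/(alpha_j, alpha_j); the resulting 6x6 Cartan matrix is
[[2, 0, -1, 0, -1, 0], [0, 2, 0, -1, 0, 0], [-1, 0, 2, -1, 0, -1], [0, -1, -1, 2, 0, 0], [-1, 0, 0, 0, 2, 0], [0, 0, -1, 0, 0, 2]].
All simple roots have the same length, so the diagram is simply laced. The associated Dynkin diagram is a chain of 5 nodes with one extra node attached to the third node from one end (E_6), so the type is E_6.

E6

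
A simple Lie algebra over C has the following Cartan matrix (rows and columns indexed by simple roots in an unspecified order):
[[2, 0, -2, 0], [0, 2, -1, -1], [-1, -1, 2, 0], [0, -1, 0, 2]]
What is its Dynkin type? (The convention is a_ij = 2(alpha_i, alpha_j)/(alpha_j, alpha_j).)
C4

The matrix has rank 4 with 2's on the diagonal. Reading the off-diagonal entries as Dynkin edges (a single edge where a_ij = a_ji = -1; a double or triple edge where a_ij * a_ji = 2 or 3), the diagram is a chain of 4 nodes with a double edge at one end; the terminal node there is the unique long simple root (C_4). One simple-root ordering that puts it in standard form is (alpha_4, alpha_2, alpha_3, alpha_1). So the algebra is type C_4, i.e. sp(8).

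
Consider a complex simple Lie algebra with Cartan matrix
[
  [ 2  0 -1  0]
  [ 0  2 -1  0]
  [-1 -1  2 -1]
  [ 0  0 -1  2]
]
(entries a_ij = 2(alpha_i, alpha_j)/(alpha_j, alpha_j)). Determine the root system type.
The matrix has rank 4 with 2's on the diagonal. Reading the off-diagonal entries as Dynkin edges (a single edge where a_ij = a_ji = -1; a double or triple edge where a_ij * a_ji = 2 or 3), the diagram is a chain of 2 nodes with a fork of two nodes at one end (D_4). One simple-root ordering that puts it in standard form is (alpha_2, alpha_3, alpha_1, alpha_4). So the algebra is type D_4, i.e. so(8).

D_4 (so(8))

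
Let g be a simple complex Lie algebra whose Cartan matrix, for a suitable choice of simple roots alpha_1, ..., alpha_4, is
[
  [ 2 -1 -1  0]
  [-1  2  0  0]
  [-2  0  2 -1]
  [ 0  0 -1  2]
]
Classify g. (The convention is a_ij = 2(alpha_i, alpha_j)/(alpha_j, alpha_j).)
The matrix has rank 4 with 2's on the diagonal. Reading the off-diagonal entries as Dynkin edges (a single edge where a_ij = a_ji = -1; a double or triple edge where a_ij * a_ji = 2 or 3), the diagram is a chain of 4 nodes with a double edge between the middle two (F_4). One simple-root ordering that puts it in standard form is (alpha_4, alpha_3, alpha_1, alpha_2). So the algebra is type F_4.

F_4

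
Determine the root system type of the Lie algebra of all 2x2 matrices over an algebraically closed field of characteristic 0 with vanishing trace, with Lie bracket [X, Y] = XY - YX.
This is sl(2), which has dimension 2^2 - 1 = 3 and rank 2 - 1 = 1 (a Cartan subalgebra is the diagonal traceless matrices). In the classification of classical Lie algebras, the special linear algebra sl(n+1) has type A_n; here n = 1, so the Dynkin diagram is a chain of 1 nodes with single edges (A_1). Hence the type is A_1.

A1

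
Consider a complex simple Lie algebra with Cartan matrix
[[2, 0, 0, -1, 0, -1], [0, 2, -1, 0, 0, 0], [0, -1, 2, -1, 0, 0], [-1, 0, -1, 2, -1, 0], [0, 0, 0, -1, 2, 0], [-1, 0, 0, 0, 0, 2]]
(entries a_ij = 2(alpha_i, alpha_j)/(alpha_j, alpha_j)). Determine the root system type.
The matrix has rank 6 with 2's on the diagonal. Reading the off-diagonal entries as Dynkin edges (a single edge where a_ij = a_ji = -1; a double or triple edge where a_ij * a_ji = 2 or 3), the diagram is a chain of 5 nodes with one extra node attached to the third node from one end (E_6). One simple-root ordering that puts it in standard form is (alpha_6, alpha_5, alpha_1, alpha_4, alpha_3, alpha_2). So the algebra is type E_6.

type E_6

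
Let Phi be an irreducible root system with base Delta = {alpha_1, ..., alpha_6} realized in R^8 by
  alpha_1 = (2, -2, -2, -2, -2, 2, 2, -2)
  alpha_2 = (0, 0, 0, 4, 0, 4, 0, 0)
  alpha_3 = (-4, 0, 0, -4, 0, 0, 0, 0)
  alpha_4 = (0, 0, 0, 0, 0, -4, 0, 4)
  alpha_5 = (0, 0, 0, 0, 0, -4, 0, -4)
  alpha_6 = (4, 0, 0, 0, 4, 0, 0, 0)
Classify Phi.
Compute the Cartan integers a_ij = 2(alpha_i, alpha_j)/(alpha_j, alpha_j); the resulting 6x6 Cartan matrix is
[[2, 0, 0, -1, 0, 0], [0, 2, -1, -1, -1, 0], [0, -1, 2, 0, 0, -1], [-1, -1, 0, 2, 0, 0], [0, -1, 0, 0, 2, 0], [0, 0, -1, 0, 0, 2]].
All simple roots have the same length, so the diagram is simply laced. The associated Dynkin diagram is a chain of 5 nodes with one extra node attached to the third node from one end (E_6), so the type is E_6.

type E_6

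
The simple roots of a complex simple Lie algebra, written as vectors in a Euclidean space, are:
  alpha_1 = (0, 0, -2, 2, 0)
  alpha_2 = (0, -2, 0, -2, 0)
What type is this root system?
Compute the Cartan integers a_ij = 2(alpha_i, alpha_j)/(alpha_j, alpha_j); the resulting 2x2 Cartan matrix is
[[2, -1], [-1, 2]].
All simple roots have the same length, so the diagram is simply laced. The associated Dynkin diagram is a chain of 2 nodes with single edges (A_2), so the type is A_2 (the algebra sl(3)).

type A_2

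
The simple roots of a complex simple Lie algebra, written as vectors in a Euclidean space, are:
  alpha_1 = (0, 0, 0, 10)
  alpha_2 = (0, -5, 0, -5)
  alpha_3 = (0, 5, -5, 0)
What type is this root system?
C_3

Compute the Cartan integers a_ij = 2(alpha_i, alpha_j)/(alpha_j, alpha_j); the resulting 3x3 Cartan matrix is
[[2, -2, 0], [-1, 2, -1], [0, -1, 2]].
The roots have two lengths (squared-length ratio 2:1); the short ones are alpha_{2,3}. The associated Dynkin diagram is a chain of 3 nodes with a double edge at one end; the terminal node there is the unique long simple root (C_3), so the type is C_3 (the algebra sp(6)).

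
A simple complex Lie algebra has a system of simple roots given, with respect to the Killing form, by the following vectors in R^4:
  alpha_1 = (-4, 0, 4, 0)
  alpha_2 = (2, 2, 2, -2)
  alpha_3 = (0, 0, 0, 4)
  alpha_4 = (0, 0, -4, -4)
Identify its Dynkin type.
F4

Compute the Cartan integers a_ij = 2(alpha_i, alpha_j)/(alpha_j, alpha_j); the resulting 4x4 Cartan matrix is
[[2, 0, 0, -1], [0, 2, -1, 0], [0, -1, 2, -1], [-1, 0, -2, 2]].
The roots have two lengths (squared-length ratio 2:1); the short ones are alpha_{2,3}. The associated Dynkin diagram is a chain of 4 nodes with a double edge between the middle two (F_4), so the type is F_4.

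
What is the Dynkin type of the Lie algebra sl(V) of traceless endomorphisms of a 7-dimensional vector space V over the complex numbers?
This is sl(7), which has dimension 7^2 - 1 = 48 and rank 7 - 1 = 6 (a Cartan subalgebra is the diagonal traceless matrices). In the classification of classical Lie algebras, the special linear algebra sl(n+1) has type A_n; here n = 6, so the Dynkin diagram is a chain of 6 nodes with single edges (A_6). Hence the type is A_6.

A_6 (sl(7))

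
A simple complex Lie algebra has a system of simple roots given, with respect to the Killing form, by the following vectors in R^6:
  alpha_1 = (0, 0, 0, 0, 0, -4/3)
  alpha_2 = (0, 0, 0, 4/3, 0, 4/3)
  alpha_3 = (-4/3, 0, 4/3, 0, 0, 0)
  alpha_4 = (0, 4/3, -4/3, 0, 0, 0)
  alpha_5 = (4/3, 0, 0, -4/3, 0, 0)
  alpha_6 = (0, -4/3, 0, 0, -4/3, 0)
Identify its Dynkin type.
B_6 (so(13))

Compute the Cartan integers a_ij = 2(alpha_i, alpha_j)/(alpha_j, alpha_j); the resulting 6x6 Cartan matrix is
[[2, -1, 0, 0, 0, 0], [-2, 2, 0, 0, -1, 0], [0, 0, 2, -1, -1, 0], [0, 0, -1, 2, 0, -1], [0, -1, -1, 0, 2, 0], [0, 0, 0, -1, 0, 2]].
The roots have two lengths (squared-length ratio 2:1); the short ones are alpha_{1}. The associated Dynkin diagram is a chain of 6 nodes with a double edge at one end; the terminal node there is the unique short simple root (B_6), so the type is B_6 (the algebra so(13)).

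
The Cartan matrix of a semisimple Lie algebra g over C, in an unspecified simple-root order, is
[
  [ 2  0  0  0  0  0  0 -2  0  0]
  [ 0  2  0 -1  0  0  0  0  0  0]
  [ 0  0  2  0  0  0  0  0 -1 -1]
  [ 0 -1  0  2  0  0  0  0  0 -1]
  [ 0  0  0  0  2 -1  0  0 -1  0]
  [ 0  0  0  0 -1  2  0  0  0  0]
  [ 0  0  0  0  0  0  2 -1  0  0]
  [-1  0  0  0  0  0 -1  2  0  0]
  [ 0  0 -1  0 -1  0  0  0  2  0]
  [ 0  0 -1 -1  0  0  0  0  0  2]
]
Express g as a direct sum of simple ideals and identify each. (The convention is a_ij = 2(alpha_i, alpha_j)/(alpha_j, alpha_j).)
A_7 + C_3

The diagram associated to this matrix has two connected components: the simple roots {alpha_2, alpha_3, alpha_4, alpha_5, alpha_6, alpha_9, alpha_10} form a chain of 7 nodes with single edges (A_7), and {alpha_1, alpha_7, alpha_8} form a chain of 3 nodes with a double edge at one end; the terminal node there is the unique long simple root (C_3). A semisimple Lie algebra decomposes uniquely as the direct sum of simple ideals, one per connected component of its Dynkin diagram, so g ≅ A_7 ⊕ C_3 (dimension 63 + 21 = 84).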